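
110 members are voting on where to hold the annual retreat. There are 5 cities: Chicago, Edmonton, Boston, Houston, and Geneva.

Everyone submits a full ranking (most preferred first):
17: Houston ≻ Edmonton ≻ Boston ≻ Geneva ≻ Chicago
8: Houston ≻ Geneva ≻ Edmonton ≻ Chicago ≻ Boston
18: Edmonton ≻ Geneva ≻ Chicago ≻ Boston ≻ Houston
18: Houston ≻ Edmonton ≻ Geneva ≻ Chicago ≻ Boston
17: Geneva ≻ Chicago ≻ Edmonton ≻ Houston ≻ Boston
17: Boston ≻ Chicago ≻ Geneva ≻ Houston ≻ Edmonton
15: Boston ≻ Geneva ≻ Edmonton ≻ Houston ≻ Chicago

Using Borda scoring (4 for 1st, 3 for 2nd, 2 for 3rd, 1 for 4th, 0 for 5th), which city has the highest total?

Chicago: 17×0 + 8×1 + 18×2 + 18×1 + 17×3 + 17×3 + 15×0 = 164
Edmonton: 17×3 + 8×2 + 18×4 + 18×3 + 17×2 + 17×0 + 15×2 = 257
Boston: 17×2 + 8×0 + 18×1 + 18×0 + 17×0 + 17×4 + 15×4 = 180
Houston: 17×4 + 8×4 + 18×0 + 18×4 + 17×1 + 17×1 + 15×1 = 221
Geneva: 17×1 + 8×3 + 18×3 + 18×2 + 17×4 + 17×2 + 15×3 = 278

Geneva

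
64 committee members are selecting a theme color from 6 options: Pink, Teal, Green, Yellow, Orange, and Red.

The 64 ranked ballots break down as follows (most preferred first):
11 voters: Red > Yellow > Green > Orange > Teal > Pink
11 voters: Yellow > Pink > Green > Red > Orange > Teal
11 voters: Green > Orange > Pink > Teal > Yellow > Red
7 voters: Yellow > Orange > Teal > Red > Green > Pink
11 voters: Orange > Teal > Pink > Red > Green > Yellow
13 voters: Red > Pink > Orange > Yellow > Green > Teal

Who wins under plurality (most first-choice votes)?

Red

First-place votes: Pink 0, Teal 0, Green 11, Yellow 18, Orange 11, Red 24.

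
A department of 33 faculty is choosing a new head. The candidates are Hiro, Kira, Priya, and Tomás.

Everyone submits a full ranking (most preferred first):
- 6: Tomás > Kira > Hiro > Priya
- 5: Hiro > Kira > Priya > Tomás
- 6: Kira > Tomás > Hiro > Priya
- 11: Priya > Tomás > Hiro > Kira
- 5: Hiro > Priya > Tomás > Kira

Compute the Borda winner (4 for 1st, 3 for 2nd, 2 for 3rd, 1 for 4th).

Tomás

Hiro: 6×2 + 5×4 + 6×2 + 11×2 + 5×4 = 86
Kira: 6×3 + 5×3 + 6×4 + 11×1 + 5×1 = 73
Priya: 6×1 + 5×2 + 6×1 + 11×4 + 5×3 = 81
Tomás: 6×4 + 5×1 + 6×3 + 11×3 + 5×2 = 90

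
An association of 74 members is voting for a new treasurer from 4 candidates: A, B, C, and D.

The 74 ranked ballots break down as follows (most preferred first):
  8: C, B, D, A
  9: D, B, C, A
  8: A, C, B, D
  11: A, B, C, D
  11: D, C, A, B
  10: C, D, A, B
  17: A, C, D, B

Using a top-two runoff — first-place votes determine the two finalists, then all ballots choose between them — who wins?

D

Round 1 first-place votes: A 36, B 0, C 18, D 20. A and D advance.
Runoff: A is ranked above D on 36 ballots, D above A on 38.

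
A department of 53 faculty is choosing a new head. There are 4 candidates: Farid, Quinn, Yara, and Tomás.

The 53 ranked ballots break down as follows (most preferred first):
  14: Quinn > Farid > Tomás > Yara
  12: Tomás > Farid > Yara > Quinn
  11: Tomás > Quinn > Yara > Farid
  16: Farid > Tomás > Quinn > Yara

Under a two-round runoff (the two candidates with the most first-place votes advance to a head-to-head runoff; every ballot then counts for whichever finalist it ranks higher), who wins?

Round 1 first-place votes: Farid 16, Quinn 14, Yara 0, Tomás 23. Tomás and Farid advance.
Runoff: Tomás is ranked above Farid on 23 ballots, Farid above Tomás on 30.

Farid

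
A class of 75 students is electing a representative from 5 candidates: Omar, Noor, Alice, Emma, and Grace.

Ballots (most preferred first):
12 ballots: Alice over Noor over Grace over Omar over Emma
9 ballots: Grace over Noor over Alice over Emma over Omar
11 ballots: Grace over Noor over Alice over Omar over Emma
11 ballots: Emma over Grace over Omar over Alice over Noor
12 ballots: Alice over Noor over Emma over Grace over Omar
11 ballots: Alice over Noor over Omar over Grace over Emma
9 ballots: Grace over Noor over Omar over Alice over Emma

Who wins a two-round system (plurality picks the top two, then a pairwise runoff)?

Round 1 first-place votes: Omar 0, Noor 0, Alice 35, Emma 11, Grace 29. Alice and Grace advance.
Runoff: Alice is ranked above Grace on 35 ballots, Grace above Alice on 40.

Grace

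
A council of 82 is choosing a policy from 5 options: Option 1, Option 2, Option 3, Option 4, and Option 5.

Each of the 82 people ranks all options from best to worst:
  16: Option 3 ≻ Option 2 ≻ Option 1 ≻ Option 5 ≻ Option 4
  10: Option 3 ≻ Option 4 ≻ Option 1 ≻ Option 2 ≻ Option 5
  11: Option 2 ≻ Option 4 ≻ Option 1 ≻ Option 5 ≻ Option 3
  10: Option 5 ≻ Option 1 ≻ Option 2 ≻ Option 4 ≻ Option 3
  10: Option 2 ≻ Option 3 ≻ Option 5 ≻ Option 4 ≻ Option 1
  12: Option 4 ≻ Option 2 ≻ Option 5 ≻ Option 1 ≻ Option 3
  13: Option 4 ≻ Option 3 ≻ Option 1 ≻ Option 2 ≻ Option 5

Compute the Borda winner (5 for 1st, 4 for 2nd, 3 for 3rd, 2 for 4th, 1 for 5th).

Option 1: 16×3 + 10×3 + 11×3 + 10×4 + 10×1 + 12×2 + 13×3 = 224
Option 2: 16×4 + 10×2 + 11×5 + 10×3 + 10×5 + 12×4 + 13×2 = 293
Option 3: 16×5 + 10×5 + 11×1 + 10×1 + 10×4 + 12×1 + 13×4 = 255
Option 4: 16×1 + 10×4 + 11×4 + 10×2 + 10×2 + 12×5 + 13×5 = 265
Option 5: 16×2 + 10×1 + 11×2 + 10×5 + 10×3 + 12×3 + 13×1 = 193

Option 2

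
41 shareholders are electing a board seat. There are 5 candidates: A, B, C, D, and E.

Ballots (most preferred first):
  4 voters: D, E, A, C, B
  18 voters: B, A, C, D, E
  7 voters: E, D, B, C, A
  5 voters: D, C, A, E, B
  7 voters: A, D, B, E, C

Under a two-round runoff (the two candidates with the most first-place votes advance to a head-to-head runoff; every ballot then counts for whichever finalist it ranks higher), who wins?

D

Round 1 first-place votes: A 7, B 18, C 0, D 9, E 7. B and D advance.
Runoff: B is ranked above D on 18 ballots, D above B on 23.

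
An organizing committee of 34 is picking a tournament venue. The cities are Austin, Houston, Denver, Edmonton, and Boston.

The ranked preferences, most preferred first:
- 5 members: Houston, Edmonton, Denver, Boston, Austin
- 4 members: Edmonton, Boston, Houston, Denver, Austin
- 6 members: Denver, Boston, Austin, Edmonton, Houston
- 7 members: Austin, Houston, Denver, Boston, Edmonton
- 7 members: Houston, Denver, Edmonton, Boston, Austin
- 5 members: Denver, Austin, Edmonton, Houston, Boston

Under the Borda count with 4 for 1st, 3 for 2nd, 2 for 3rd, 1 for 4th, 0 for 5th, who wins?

Austin: 5×0 + 4×0 + 6×2 + 7×4 + 7×0 + 5×3 = 55
Houston: 5×4 + 4×2 + 6×0 + 7×3 + 7×4 + 5×1 = 82
Denver: 5×2 + 4×1 + 6×4 + 7×2 + 7×3 + 5×4 = 93
Edmonton: 5×3 + 4×4 + 6×1 + 7×0 + 7×2 + 5×2 = 61
Boston: 5×1 + 4×3 + 6×3 + 7×1 + 7×1 + 5×0 = 49

Denver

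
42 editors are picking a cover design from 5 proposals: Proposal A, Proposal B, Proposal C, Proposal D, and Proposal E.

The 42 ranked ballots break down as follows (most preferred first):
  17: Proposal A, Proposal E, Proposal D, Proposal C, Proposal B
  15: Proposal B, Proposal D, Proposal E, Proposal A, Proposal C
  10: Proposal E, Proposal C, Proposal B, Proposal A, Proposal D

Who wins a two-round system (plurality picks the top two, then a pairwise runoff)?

Round 1 first-place votes: Proposal A 17, Proposal B 15, Proposal C 0, Proposal D 0, Proposal E 10. Proposal A and Proposal B advance.
Runoff: Proposal A is ranked above Proposal B on 17 ballots, Proposal B above Proposal A on 25.

Proposal B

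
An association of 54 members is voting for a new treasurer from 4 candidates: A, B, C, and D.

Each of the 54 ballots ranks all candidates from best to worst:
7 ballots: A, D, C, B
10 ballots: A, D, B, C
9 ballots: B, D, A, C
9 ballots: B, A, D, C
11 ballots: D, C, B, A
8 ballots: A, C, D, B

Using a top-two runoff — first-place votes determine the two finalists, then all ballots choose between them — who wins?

Round 1 first-place votes: A 25, B 18, C 0, D 11. A and B advance.
Runoff: A is ranked above B on 25 ballots, B above A on 29.

B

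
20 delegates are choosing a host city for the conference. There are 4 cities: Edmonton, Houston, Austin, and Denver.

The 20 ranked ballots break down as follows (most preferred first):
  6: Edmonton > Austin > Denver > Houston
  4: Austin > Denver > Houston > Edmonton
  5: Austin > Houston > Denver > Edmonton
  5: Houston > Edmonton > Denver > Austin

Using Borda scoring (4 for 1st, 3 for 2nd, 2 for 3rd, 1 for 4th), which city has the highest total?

Austin

Edmonton: 6×4 + 4×1 + 5×1 + 5×3 = 48
Houston: 6×1 + 4×2 + 5×3 + 5×4 = 49
Austin: 6×3 + 4×4 + 5×4 + 5×1 = 59
Denver: 6×2 + 4×3 + 5×2 + 5×2 = 44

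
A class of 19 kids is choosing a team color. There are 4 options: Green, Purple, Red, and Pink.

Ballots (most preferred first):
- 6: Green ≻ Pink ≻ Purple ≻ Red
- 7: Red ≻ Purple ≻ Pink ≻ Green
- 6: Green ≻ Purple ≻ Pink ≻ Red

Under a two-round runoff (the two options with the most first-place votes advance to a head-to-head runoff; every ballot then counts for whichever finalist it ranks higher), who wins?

Green

Round 1 first-place votes: Green 12, Purple 0, Red 7, Pink 0. Green and Red advance.
Runoff: Green is ranked above Red on 12 ballots, Red above Green on 7.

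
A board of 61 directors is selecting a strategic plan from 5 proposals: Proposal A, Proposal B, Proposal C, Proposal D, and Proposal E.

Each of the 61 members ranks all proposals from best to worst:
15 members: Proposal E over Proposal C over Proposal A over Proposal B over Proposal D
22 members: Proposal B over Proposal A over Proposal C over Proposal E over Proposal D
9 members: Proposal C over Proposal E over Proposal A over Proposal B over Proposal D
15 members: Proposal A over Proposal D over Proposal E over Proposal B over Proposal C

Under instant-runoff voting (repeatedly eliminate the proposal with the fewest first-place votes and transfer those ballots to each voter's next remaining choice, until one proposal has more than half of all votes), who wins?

Round 1: Proposal A 15, Proposal B 22, Proposal C 9, Proposal D 0, Proposal E 15. Proposal D eliminated.
Round 2: Proposal A 15, Proposal B 22, Proposal C 9, Proposal E 15. Proposal C eliminated.
Round 3: Proposal A 15, Proposal B 22, Proposal E 24. Proposal A eliminated.
Round 4: Proposal B 22, Proposal E 39. Proposal E has a majority (≥31).

Proposal E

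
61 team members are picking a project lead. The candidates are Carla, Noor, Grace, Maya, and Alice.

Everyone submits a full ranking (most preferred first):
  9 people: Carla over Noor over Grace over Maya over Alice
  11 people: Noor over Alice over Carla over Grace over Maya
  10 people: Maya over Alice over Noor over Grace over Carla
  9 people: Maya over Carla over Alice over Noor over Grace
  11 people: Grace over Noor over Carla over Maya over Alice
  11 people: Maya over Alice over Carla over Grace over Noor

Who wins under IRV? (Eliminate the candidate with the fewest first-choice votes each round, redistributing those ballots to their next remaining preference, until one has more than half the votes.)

Noor

Round 1: Carla 9, Noor 11, Grace 11, Maya 30, Alice 0. Alice eliminated.
Round 2: Carla 9, Noor 11, Grace 11, Maya 30. Carla eliminated.
Round 3: Noor 20, Grace 11, Maya 30. Grace eliminated.
Round 4: Noor 31, Maya 30. Noor has a majority (≥31).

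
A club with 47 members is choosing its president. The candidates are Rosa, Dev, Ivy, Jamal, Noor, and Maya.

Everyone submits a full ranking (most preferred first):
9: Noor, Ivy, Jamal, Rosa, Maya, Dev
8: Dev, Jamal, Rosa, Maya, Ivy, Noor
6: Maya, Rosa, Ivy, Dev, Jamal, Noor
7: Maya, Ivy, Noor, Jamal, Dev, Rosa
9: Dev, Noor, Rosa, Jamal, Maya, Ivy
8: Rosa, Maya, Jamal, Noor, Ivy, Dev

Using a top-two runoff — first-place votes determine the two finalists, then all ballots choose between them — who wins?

Maya

Round 1 first-place votes: Rosa 8, Dev 17, Ivy 0, Jamal 0, Noor 9, Maya 13. Dev and Maya advance.
Runoff: Dev is ranked above Maya on 17 ballots, Maya above Dev on 30.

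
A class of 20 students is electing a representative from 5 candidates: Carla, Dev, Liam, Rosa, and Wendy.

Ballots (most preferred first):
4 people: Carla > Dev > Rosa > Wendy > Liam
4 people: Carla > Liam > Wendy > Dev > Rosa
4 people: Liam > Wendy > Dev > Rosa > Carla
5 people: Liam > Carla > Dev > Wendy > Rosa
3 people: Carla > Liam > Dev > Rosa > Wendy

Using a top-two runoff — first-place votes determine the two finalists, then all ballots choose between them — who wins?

Carla

Round 1 first-place votes: Carla 11, Dev 0, Liam 9, Rosa 0, Wendy 0. Carla and Liam advance.
Runoff: Carla is ranked above Liam on 11 ballots, Liam above Carla on 9.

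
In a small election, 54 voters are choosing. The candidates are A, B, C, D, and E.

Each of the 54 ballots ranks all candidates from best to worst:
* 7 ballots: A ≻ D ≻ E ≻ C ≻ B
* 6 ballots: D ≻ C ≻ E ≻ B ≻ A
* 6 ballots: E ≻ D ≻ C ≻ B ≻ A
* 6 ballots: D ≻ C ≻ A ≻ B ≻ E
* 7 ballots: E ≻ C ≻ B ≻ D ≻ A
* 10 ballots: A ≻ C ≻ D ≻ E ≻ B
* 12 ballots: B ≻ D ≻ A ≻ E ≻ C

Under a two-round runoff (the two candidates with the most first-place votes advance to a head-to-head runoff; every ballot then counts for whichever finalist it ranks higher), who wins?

Round 1 first-place votes: A 17, B 12, C 0, D 12, E 13. A and E advance.
Runoff: A is ranked above E on 35 ballots, E above A on 19.

A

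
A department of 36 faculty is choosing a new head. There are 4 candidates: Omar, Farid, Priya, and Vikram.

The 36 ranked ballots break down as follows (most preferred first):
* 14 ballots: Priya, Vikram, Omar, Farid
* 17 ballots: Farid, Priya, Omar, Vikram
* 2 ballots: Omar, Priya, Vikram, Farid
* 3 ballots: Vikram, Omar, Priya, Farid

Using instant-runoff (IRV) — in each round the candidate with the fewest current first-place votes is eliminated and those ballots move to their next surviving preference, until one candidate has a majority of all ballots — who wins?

Priya

Round 1: Omar 2, Farid 17, Priya 14, Vikram 3. Omar eliminated.
Round 2: Farid 17, Priya 16, Vikram 3. Vikram eliminated.
Round 3: Farid 17, Priya 19. Priya has a majority (≥19).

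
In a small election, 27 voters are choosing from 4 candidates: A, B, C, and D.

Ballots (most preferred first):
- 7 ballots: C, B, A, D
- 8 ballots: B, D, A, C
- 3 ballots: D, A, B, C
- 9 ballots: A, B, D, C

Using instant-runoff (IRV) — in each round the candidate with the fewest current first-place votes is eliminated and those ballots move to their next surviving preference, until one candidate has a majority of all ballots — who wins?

B

Round 1: A 9, B 8, C 7, D 3. D eliminated.
Round 2: A 12, B 8, C 7. C eliminated.
Round 3: A 12, B 15. B has a majority (≥14).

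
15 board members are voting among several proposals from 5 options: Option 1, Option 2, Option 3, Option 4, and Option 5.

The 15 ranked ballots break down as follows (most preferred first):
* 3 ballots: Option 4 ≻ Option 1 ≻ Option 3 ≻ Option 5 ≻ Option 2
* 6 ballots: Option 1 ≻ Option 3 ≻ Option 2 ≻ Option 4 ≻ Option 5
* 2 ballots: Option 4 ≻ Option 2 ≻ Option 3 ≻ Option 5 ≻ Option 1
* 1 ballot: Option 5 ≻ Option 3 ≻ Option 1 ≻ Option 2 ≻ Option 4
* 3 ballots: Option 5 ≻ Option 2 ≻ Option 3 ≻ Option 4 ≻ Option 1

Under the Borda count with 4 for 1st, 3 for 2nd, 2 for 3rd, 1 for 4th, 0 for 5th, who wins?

Option 3

Option 1: 3×3 + 6×4 + 2×0 + 1×2 + 3×0 = 35
Option 2: 3×0 + 6×2 + 2×3 + 1×1 + 3×3 = 28
Option 3: 3×2 + 6×3 + 2×2 + 1×3 + 3×2 = 37
Option 4: 3×4 + 6×1 + 2×4 + 1×0 + 3×1 = 29
Option 5: 3×1 + 6×0 + 2×1 + 1×4 + 3×4 = 21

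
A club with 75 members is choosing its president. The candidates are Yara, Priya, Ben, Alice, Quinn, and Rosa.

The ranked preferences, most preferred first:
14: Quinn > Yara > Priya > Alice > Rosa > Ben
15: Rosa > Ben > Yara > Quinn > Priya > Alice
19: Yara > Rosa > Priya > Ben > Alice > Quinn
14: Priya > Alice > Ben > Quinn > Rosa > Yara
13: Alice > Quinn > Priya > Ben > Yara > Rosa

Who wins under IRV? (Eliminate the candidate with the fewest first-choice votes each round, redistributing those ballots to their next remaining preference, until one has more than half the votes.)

Round 1: Yara 19, Priya 14, Ben 0, Alice 13, Quinn 14, Rosa 15. Ben eliminated.
Round 2: Yara 19, Priya 14, Alice 13, Quinn 14, Rosa 15. Alice eliminated.
Round 3: Yara 19, Priya 14, Quinn 27, Rosa 15. Priya eliminated.
Round 4: Yara 19, Quinn 41, Rosa 15. Quinn has a majority (≥38).

Quinn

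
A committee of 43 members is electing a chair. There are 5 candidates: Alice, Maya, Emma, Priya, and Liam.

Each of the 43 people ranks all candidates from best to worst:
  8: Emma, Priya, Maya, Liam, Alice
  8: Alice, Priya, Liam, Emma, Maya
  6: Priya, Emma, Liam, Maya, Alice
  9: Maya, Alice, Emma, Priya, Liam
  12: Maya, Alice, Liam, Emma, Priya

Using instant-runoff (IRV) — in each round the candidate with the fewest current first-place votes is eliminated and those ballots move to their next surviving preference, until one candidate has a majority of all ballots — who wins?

Emma

Round 1: Alice 8, Maya 21, Emma 8, Priya 6, Liam 0. Liam eliminated.
Round 2: Alice 8, Maya 21, Emma 8, Priya 6. Priya eliminated.
Round 3: Alice 8, Maya 21, Emma 14. Alice eliminated.
Round 4: Maya 21, Emma 22. Emma has a majority (≥22).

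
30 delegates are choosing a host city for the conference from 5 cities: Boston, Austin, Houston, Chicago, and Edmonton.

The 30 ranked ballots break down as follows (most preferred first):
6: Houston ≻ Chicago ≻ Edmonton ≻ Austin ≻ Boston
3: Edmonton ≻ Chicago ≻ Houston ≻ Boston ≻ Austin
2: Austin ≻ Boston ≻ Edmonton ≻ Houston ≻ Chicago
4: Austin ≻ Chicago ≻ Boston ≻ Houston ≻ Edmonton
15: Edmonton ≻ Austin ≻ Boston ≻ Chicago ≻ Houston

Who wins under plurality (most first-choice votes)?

First-place votes: Boston 0, Austin 6, Houston 6, Chicago 0, Edmonton 18.

Edmonton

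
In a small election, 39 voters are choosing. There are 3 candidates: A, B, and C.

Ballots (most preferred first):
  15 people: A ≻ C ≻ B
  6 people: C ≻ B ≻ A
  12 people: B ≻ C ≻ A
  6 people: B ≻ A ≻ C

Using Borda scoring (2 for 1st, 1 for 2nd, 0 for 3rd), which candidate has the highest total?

B

A: 15×2 + 6×0 + 12×0 + 6×1 = 36
B: 15×0 + 6×1 + 12×2 + 6×2 = 42
C: 15×1 + 6×2 + 12×1 + 6×0 = 39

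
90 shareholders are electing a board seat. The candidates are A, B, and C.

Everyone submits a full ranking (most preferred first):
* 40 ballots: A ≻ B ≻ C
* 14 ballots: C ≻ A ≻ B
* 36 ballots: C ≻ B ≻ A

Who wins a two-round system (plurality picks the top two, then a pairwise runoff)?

Round 1 first-place votes: A 40, B 0, C 50. C and A advance.
Runoff: C is ranked above A on 50 ballots, A above C on 40.

C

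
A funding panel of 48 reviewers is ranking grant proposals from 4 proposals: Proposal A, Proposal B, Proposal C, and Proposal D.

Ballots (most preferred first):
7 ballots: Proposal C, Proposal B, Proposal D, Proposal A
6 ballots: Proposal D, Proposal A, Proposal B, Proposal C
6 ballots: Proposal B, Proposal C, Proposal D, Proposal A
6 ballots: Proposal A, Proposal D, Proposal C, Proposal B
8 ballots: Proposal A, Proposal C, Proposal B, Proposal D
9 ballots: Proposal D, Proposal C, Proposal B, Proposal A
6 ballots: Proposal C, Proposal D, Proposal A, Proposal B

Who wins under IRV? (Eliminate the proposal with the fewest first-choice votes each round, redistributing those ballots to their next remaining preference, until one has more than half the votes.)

Round 1: Proposal A 14, Proposal B 6, Proposal C 13, Proposal D 15. Proposal B eliminated.
Round 2: Proposal A 14, Proposal C 19, Proposal D 15. Proposal A eliminated.
Round 3: Proposal C 27, Proposal D 21. Proposal C has a majority (≥25).

Proposal C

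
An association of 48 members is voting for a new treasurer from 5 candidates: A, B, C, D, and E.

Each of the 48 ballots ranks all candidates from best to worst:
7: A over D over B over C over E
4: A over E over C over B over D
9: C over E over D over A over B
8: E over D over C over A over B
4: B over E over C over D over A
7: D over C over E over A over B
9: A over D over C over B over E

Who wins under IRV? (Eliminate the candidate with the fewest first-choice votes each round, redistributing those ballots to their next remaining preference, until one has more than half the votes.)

Round 1: A 20, B 4, C 9, D 7, E 8. B eliminated.
Round 2: A 20, C 9, D 7, E 12. D eliminated.
Round 3: A 20, C 16, E 12. E eliminated.
Round 4: A 20, C 28. C has a majority (≥25).

C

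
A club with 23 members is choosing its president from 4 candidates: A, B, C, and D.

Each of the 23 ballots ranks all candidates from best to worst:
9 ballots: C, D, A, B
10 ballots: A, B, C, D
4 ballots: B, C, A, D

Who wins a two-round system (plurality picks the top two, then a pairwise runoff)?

Round 1 first-place votes: A 10, B 4, C 9, D 0. A and C advance.
Runoff: A is ranked above C on 10 ballots, C above A on 13.

C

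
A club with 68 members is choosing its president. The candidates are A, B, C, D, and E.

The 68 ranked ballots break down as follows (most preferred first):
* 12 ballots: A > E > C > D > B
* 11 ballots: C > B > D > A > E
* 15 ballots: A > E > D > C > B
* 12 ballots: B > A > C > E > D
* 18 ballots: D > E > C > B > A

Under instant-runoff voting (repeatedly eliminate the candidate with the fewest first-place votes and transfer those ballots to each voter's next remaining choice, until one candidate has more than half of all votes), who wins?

Round 1: A 27, B 12, C 11, D 18, E 0. E eliminated.
Round 2: A 27, B 12, C 11, D 18. C eliminated.
Round 3: A 27, B 23, D 18. D eliminated.
Round 4: A 27, B 41. B has a majority (≥35).

B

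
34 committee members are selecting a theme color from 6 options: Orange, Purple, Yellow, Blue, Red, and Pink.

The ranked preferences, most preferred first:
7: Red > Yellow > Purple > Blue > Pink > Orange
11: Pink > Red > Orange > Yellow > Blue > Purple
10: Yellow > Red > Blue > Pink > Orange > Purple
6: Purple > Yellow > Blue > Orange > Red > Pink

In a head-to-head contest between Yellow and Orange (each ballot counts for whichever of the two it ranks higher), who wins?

Yellow

Yellow is ranked above Orange on 23 ballots; Orange above Yellow on 11.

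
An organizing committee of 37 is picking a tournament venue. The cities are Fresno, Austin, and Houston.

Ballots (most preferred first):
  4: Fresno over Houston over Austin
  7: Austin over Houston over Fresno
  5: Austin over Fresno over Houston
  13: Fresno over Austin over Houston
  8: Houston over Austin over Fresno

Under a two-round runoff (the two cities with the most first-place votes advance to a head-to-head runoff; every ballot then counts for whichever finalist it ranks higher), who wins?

Austin

Round 1 first-place votes: Fresno 17, Austin 12, Houston 8. Fresno and Austin advance.
Runoff: Fresno is ranked above Austin on 17 ballots, Austin above Fresno on 20.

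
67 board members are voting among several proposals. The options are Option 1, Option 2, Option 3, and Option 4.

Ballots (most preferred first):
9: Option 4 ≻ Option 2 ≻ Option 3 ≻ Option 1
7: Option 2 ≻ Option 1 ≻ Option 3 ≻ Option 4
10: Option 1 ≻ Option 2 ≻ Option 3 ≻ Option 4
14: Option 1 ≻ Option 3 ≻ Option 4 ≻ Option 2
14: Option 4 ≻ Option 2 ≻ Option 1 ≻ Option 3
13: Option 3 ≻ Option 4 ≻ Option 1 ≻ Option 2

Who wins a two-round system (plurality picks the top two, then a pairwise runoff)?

Option 4

Round 1 first-place votes: Option 1 24, Option 2 7, Option 3 13, Option 4 23. Option 1 and Option 4 advance.
Runoff: Option 1 is ranked above Option 4 on 31 ballots, Option 4 above Option 1 on 36.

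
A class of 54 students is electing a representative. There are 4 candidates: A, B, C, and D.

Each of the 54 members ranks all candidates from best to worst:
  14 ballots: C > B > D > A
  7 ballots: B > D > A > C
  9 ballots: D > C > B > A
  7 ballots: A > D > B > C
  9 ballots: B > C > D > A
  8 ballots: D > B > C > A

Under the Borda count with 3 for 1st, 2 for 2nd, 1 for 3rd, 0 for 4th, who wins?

B

A: 14×0 + 7×1 + 9×0 + 7×3 + 9×0 + 8×0 = 28
B: 14×2 + 7×3 + 9×1 + 7×1 + 9×3 + 8×2 = 108
C: 14×3 + 7×0 + 9×2 + 7×0 + 9×2 + 8×1 = 86
D: 14×1 + 7×2 + 9×3 + 7×2 + 9×1 + 8×3 = 102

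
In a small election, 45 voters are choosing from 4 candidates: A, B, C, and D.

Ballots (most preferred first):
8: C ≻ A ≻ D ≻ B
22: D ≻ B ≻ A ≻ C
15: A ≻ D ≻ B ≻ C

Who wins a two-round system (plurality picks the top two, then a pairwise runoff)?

Round 1 first-place votes: A 15, B 0, C 8, D 22. D and A advance.
Runoff: D is ranked above A on 22 ballots, A above D on 23.

A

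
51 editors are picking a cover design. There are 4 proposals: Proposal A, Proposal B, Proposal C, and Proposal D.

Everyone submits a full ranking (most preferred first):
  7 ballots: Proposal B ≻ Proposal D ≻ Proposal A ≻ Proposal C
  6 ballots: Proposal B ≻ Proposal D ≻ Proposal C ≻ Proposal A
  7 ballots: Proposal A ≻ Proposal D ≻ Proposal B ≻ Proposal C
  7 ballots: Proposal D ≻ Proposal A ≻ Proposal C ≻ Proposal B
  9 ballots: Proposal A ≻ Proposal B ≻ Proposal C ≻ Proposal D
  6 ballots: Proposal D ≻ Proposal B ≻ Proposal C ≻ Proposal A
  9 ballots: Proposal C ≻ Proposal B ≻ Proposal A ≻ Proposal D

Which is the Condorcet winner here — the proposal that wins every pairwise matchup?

Proposal B

Proposal B vs Proposal A: 28–23
Proposal B vs Proposal C: 35–16
Proposal B vs Proposal D: 31–20
Proposal B beats every other proposal.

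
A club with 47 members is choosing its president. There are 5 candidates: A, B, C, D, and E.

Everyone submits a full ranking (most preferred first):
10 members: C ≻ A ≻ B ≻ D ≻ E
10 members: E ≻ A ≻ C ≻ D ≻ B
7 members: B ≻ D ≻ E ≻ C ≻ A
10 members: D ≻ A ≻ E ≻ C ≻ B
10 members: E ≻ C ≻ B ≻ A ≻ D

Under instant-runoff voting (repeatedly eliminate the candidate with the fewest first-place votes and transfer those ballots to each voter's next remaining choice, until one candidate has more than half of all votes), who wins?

Round 1: A 0, B 7, C 10, D 10, E 20. A eliminated.
Round 2: B 7, C 10, D 10, E 20. B eliminated.
Round 3: C 10, D 17, E 20. C eliminated.
Round 4: D 27, E 20. D has a majority (≥24).

D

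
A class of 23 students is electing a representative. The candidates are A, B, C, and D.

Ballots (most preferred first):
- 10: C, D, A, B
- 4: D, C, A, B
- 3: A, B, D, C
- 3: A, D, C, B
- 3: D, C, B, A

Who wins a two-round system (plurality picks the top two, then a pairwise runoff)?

Round 1 first-place votes: A 6, B 0, C 10, D 7. C and D advance.
Runoff: C is ranked above D on 10 ballots, D above C on 13.

D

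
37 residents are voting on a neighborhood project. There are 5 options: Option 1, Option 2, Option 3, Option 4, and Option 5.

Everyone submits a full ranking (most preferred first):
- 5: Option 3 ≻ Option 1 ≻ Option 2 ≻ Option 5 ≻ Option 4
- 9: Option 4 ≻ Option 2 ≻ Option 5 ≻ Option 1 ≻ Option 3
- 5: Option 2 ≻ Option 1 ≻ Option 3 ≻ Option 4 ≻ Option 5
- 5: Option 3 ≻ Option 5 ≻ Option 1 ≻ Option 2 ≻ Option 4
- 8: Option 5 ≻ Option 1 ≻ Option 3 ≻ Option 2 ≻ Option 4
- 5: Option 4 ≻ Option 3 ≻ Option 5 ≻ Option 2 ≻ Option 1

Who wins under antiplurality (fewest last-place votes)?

Option 2

Last-place votes: Option 1 5, Option 2 0, Option 3 9, Option 4 18, Option 5 5.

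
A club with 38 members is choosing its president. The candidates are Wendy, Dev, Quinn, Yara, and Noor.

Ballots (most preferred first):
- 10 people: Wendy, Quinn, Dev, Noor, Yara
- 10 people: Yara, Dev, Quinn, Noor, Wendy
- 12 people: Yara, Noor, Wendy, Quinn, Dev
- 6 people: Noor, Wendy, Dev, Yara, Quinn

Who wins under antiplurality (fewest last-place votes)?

Last-place votes: Wendy 10, Dev 12, Quinn 6, Yara 10, Noor 0.

Noor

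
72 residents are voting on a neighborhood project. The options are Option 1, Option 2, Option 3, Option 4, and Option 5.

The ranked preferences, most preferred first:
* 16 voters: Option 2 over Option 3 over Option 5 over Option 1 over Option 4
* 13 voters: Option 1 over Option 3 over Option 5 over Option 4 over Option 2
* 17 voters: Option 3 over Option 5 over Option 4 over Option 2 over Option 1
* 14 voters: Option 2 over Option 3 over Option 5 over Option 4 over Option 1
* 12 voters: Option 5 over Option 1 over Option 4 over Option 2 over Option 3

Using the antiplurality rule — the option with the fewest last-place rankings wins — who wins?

Last-place votes: Option 1 31, Option 2 13, Option 3 12, Option 4 16, Option 5 0.

Option 5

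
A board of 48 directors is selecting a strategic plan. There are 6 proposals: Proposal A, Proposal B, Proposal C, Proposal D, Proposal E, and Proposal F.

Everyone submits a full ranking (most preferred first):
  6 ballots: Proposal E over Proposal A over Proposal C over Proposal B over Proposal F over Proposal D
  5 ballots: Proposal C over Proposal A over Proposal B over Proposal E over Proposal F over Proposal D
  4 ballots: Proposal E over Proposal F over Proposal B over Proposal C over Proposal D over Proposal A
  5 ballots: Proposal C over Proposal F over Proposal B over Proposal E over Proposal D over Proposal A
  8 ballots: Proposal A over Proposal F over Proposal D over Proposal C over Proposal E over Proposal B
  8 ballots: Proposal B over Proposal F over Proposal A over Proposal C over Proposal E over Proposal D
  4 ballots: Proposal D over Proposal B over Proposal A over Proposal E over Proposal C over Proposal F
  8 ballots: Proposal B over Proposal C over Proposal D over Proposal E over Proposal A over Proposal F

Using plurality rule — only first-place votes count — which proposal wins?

Proposal B

First-place votes: Proposal A 8, Proposal B 16, Proposal C 10, Proposal D 4, Proposal E 10, Proposal F 0.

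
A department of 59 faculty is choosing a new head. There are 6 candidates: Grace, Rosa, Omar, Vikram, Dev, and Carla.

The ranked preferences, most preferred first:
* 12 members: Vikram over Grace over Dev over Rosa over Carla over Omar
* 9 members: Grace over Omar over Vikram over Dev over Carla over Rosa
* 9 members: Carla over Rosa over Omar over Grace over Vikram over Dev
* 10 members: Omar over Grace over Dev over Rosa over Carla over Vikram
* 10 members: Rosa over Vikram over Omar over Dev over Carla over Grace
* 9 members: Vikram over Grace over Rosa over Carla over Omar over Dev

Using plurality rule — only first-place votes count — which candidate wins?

Vikram

First-place votes: Grace 9, Rosa 10, Omar 10, Vikram 21, Dev 0, Carla 9.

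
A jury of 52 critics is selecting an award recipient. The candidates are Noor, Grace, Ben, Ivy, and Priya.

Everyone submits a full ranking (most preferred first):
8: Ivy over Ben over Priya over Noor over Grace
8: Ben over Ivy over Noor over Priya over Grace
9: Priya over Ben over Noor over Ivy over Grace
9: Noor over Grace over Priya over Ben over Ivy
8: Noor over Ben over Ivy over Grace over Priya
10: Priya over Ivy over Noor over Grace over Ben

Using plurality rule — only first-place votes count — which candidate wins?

First-place votes: Noor 17, Grace 0, Ben 8, Ivy 8, Priya 19.

Priya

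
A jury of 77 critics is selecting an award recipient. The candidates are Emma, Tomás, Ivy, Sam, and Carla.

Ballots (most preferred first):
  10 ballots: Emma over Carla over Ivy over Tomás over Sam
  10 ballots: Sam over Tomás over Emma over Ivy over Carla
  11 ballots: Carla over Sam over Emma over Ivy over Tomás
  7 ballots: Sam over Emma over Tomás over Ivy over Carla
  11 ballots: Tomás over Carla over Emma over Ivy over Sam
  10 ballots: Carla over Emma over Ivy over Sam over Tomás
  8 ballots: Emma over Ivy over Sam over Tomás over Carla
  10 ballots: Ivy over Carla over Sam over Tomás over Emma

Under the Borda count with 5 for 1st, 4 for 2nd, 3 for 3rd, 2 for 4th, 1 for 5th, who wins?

Emma

Emma: 10×5 + 10×3 + 11×3 + 7×4 + 11×3 + 10×4 + 8×5 + 10×1 = 264
Tomás: 10×2 + 10×4 + 11×1 + 7×3 + 11×5 + 10×1 + 8×2 + 10×2 = 193
Ivy: 10×3 + 10×2 + 11×2 + 7×2 + 11×2 + 10×3 + 8×4 + 10×5 = 220
Sam: 10×1 + 10×5 + 11×4 + 7×5 + 11×1 + 10×2 + 8×3 + 10×3 = 224
Carla: 10×4 + 10×1 + 11×5 + 7×1 + 11×4 + 10×5 + 8×1 + 10×4 = 254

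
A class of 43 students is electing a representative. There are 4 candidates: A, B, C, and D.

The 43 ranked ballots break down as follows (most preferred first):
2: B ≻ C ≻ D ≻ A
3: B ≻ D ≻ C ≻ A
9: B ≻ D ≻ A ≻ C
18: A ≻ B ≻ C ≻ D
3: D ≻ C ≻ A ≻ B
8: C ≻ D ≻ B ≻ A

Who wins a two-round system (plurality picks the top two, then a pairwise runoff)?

B

Round 1 first-place votes: A 18, B 14, C 8, D 3. A and B advance.
Runoff: A is ranked above B on 21 ballots, B above A on 22.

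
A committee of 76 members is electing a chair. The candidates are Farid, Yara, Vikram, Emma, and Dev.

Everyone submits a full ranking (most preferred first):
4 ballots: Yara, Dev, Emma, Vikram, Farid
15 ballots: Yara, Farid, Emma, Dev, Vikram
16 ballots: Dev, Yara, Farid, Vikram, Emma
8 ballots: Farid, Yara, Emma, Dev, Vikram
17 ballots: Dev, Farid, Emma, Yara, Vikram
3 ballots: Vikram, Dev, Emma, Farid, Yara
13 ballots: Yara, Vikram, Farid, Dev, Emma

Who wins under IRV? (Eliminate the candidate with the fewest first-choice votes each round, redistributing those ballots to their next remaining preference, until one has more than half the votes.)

Round 1: Farid 8, Yara 32, Vikram 3, Emma 0, Dev 33. Emma eliminated.
Round 2: Farid 8, Yara 32, Vikram 3, Dev 33. Vikram eliminated.
Round 3: Farid 8, Yara 32, Dev 36. Farid eliminated.
Round 4: Yara 40, Dev 36. Yara has a majority (≥39).

Yara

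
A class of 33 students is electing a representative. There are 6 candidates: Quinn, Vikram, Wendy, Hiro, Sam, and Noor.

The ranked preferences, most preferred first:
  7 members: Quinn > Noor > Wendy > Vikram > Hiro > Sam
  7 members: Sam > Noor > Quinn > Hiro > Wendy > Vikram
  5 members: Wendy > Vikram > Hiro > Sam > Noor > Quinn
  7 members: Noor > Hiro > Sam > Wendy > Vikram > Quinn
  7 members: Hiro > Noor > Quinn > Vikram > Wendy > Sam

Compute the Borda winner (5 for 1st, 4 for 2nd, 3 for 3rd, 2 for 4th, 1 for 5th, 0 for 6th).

Quinn: 7×5 + 7×3 + 5×0 + 7×0 + 7×3 = 77
Vikram: 7×2 + 7×0 + 5×4 + 7×1 + 7×2 = 55
Wendy: 7×3 + 7×1 + 5×5 + 7×2 + 7×1 = 74
Hiro: 7×1 + 7×2 + 5×3 + 7×4 + 7×5 = 99
Sam: 7×0 + 7×5 + 5×2 + 7×3 + 7×0 = 66
Noor: 7×4 + 7×4 + 5×1 + 7×5 + 7×4 = 124

Noor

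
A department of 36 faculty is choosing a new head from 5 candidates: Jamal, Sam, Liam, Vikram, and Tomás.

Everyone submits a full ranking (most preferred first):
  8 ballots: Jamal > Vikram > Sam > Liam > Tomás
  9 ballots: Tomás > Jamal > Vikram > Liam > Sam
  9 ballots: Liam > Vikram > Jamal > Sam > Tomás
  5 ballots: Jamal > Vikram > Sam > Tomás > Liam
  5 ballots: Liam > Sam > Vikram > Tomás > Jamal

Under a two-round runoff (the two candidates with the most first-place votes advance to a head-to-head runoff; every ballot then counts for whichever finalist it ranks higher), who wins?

Round 1 first-place votes: Jamal 13, Sam 0, Liam 14, Vikram 0, Tomás 9. Liam and Jamal advance.
Runoff: Liam is ranked above Jamal on 14 ballots, Jamal above Liam on 22.

Jamal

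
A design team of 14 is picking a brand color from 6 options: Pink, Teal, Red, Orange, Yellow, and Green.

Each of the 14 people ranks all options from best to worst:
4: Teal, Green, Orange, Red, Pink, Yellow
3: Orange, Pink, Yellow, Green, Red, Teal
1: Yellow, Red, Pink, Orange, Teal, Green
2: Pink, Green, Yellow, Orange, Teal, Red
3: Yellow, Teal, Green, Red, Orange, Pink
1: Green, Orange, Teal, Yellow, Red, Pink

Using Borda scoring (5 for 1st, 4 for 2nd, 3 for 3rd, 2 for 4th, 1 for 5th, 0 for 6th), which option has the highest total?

Green

Pink: 4×1 + 3×4 + 1×3 + 2×5 + 3×0 + 1×0 = 29
Teal: 4×5 + 3×0 + 1×1 + 2×1 + 3×4 + 1×3 = 38
Red: 4×2 + 3×1 + 1×4 + 2×0 + 3×2 + 1×1 = 22
Orange: 4×3 + 3×5 + 1×2 + 2×2 + 3×1 + 1×4 = 40
Yellow: 4×0 + 3×3 + 1×5 + 2×3 + 3×5 + 1×2 = 37
Green: 4×4 + 3×2 + 1×0 + 2×4 + 3×3 + 1×5 = 44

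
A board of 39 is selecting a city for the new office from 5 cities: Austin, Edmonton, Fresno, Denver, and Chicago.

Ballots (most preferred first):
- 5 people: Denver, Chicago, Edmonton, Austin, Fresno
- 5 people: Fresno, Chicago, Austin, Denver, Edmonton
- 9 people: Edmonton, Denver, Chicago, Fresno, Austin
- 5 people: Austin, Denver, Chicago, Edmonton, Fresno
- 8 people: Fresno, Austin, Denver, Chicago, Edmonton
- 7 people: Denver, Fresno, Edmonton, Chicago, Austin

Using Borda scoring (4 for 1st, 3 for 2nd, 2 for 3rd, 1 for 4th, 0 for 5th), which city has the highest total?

Denver

Austin: 5×1 + 5×2 + 9×0 + 5×4 + 8×3 + 7×0 = 59
Edmonton: 5×2 + 5×0 + 9×4 + 5×1 + 8×0 + 7×2 = 65
Fresno: 5×0 + 5×4 + 9×1 + 5×0 + 8×4 + 7×3 = 82
Denver: 5×4 + 5×1 + 9×3 + 5×3 + 8×2 + 7×4 = 111
Chicago: 5×3 + 5×3 + 9×2 + 5×2 + 8×1 + 7×1 = 73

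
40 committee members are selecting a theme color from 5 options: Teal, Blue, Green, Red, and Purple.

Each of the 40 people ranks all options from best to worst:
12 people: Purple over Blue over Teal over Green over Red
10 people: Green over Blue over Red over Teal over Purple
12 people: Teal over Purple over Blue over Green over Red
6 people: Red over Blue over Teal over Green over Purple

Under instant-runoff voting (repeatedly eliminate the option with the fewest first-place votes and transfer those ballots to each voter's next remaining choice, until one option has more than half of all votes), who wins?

Round 1: Teal 12, Blue 0, Green 10, Red 6, Purple 12. Blue eliminated.
Round 2: Teal 12, Green 10, Red 6, Purple 12. Red eliminated.
Round 3: Teal 18, Green 10, Purple 12. Green eliminated.
Round 4: Teal 28, Purple 12. Teal has a majority (≥21).

Teal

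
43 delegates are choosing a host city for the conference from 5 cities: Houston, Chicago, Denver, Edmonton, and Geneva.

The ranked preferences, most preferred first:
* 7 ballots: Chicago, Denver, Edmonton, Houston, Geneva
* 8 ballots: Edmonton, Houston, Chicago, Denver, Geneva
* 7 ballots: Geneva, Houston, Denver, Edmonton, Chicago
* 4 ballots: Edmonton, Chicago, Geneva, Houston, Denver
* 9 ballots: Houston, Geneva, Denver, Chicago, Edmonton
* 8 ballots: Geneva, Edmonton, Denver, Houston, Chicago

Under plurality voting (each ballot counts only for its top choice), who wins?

Geneva

First-place votes: Houston 9, Chicago 7, Denver 0, Edmonton 12, Geneva 15.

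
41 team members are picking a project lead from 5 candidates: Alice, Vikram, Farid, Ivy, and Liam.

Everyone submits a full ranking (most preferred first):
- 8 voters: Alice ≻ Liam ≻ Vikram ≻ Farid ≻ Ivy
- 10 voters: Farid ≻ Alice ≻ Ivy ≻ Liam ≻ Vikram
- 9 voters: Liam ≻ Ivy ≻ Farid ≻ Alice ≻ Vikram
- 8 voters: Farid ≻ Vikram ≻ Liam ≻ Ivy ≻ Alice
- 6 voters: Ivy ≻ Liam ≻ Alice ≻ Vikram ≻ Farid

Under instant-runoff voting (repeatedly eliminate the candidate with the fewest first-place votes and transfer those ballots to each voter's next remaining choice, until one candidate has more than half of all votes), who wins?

Round 1: Alice 8, Vikram 0, Farid 18, Ivy 6, Liam 9. Vikram eliminated.
Round 2: Alice 8, Farid 18, Ivy 6, Liam 9. Ivy eliminated.
Round 3: Alice 8, Farid 18, Liam 15. Alice eliminated.
Round 4: Farid 18, Liam 23. Liam has a majority (≥21).

Liam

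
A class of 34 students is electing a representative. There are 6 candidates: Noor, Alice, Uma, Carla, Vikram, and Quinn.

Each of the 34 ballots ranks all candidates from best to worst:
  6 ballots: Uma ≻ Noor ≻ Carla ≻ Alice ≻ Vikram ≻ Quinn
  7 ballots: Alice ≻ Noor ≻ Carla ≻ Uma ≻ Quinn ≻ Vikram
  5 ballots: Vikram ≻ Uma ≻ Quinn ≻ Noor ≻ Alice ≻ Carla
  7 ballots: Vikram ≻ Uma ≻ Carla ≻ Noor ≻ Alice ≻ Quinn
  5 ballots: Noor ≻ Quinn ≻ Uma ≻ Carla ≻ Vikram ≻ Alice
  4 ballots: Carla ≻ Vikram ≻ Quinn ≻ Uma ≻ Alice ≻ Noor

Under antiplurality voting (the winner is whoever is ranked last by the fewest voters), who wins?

Last-place votes: Noor 4, Alice 5, Uma 0, Carla 5, Vikram 7, Quinn 13.

Uma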